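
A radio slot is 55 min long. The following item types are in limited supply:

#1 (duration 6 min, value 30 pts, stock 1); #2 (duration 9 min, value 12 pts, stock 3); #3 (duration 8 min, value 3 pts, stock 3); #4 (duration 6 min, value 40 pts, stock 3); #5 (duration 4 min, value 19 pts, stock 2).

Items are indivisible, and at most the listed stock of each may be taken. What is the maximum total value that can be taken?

212 pts

Best selections within duration 55 and stock limits:
- 1×#1 + 2×#2 + 3×#4 + 2×#5: duration 50, value 212
- 1×#1 + 3×#2 + 3×#4 + 1×#5: duration 55, value 205
Best: 212 pts.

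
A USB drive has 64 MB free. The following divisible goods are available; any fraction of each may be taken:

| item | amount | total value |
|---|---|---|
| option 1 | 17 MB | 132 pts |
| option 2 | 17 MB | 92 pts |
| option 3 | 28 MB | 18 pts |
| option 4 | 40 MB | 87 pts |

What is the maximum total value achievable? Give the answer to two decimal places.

Take in order of value per unit:
- option 1 (132/17 per unit): all 17 → value 132, running total 132.00
- option 2 (92/17 per unit): all 17 → value 92, running total 224.00
- option 4 (87/40 per unit): 30 of 40 → value 30×87/40 = 65.2500, running total 289.25
Total 289.25.

289.25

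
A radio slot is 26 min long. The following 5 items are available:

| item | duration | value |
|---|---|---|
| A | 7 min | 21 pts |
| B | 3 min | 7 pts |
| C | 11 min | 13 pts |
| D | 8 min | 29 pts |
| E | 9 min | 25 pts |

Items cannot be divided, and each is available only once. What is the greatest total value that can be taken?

Check high-value combinations within 26 min:
- A+D+E: duration 7+8+9=24, value 21+29+25=75
- A+C+D: duration 7+11+8=26, value 21+13+29=63
- B+D+E: duration 3+8+9=20, value 7+29+25=61
Best: 75 pts.

75 pts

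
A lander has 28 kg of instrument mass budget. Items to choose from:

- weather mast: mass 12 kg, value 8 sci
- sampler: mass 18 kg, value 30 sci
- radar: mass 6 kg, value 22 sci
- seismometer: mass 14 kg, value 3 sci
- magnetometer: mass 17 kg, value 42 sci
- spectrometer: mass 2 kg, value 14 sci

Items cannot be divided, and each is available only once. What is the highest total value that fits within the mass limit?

Check high-value combinations within 28 kg:
- radar+magnetometer+spectrometer: mass 6+17+2=25, value 22+42+14=78
- sampler+radar+spectrometer: mass 18+6+2=26, value 30+22+14=66
- radar+magnetometer: mass 6+17=23, value 22+42=64
- magnetometer+spectrometer: mass 17+2=19, value 42+14=56
Best: 78 sci.

78 sci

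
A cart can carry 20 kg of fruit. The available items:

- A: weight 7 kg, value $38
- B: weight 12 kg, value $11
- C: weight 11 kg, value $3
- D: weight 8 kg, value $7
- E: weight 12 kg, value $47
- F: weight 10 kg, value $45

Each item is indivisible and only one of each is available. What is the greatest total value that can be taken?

Check high-value combinations within 20 kg:
- A+E: weight 7+12=19, value 38+47=85
- A+F: weight 7+10=17, value 38+45=83
- D+E: weight 8+12=20, value 7+47=54
- D+F: weight 8+10=18, value 7+45=52
- A+B: weight 7+12=19, value 38+11=49
Best: $85.

$85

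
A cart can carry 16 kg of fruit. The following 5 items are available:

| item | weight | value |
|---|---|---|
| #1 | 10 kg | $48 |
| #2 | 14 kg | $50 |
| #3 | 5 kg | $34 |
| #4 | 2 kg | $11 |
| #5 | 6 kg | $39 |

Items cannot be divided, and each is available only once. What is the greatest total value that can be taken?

$87

This is a 0/1 knapsack; check combinations near the capacity.
- #1+#5: weight 10+6=16, value 48+39=87
- #3+#4+#5: weight 5+2+6=13, value 34+11+39=84
- #1+#3: weight 10+5=15, value 48+34=82
- #3+#5: weight 5+6=11, value 34+39=73
- #2+#4: weight 14+2=16, value 50+11=61
Best: $87.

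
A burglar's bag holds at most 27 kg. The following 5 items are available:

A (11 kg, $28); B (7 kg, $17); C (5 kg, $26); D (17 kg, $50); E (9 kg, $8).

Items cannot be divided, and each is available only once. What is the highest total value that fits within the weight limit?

$76

Check high-value combinations within 27 kg:
- C+D: weight 5+17=22, value 26+50=76
- A+B+C: weight 11+7+5=23, value 28+17+26=71
- B+D: weight 7+17=24, value 17+50=67
- A+C+E: weight 11+5+9=25, value 28+26+8=62
Best: $76.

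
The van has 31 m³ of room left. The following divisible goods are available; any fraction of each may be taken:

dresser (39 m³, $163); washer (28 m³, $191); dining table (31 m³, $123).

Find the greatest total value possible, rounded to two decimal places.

Take in order of value per unit:
- washer (191/28 per unit): all 28 → value 191, running total 191.00
- dresser (163/39 per unit): 3 of 39 → value 3×163/39 = 12.5385, running total 203.54
Total 203.54.

203.54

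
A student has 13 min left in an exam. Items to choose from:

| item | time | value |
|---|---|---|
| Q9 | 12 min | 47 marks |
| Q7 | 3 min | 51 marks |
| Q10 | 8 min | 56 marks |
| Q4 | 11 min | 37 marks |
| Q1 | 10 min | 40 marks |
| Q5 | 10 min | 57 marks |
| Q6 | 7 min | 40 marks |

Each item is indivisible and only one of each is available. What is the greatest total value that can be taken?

108 marks

Check high-value combinations within 13 min:
- Q7+Q5: time 3+10=13, value 51+57=108
- Q7+Q10: time 3+8=11, value 51+56=107
- Q7+Q6: time 3+7=10, value 51+40=91
- Q7+Q1: time 3+10=13, value 51+40=91
Best: 108 marks.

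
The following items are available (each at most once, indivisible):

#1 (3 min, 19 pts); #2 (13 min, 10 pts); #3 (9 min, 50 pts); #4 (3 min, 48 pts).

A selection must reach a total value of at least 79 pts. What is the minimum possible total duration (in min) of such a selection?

Subsets with value ≥ 79, sorted by total duration:
- #3+#4: duration 12, value 98
- #1+#3+#4: duration 15, value 117
Minimum duration: 12 min.

12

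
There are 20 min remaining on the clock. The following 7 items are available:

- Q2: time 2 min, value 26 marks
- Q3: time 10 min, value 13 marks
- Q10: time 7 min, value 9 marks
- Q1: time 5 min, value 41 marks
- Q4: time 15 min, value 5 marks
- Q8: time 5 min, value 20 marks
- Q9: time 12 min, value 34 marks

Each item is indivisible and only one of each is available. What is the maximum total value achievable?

Check high-value combinations within 20 min:
- Q2+Q1+Q9: time 2+5+12=19, value 26+41+34=101
- Q2+Q10+Q1+Q8: time 2+7+5+5=19, value 26+9+41+20=96
- Q2+Q1+Q8: time 2+5+5=12, value 26+41+20=87
- Q2+Q3+Q1: time 2+10+5=17, value 26+13+41=80
Best: 101 marks.

101 marks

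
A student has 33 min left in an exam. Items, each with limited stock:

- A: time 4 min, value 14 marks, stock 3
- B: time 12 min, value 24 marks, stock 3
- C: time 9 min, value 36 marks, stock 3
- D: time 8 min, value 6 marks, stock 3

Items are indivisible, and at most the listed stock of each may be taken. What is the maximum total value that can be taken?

122 marks

Top feasible selections:
- 1×A + 3×C: time 31, value 122
- 3×A + 2×C: time 30, value 114
- 3×C: time 27, value 108
- 3×A + 1×B + 1×C: time 33, value 102
Best: 122 marks.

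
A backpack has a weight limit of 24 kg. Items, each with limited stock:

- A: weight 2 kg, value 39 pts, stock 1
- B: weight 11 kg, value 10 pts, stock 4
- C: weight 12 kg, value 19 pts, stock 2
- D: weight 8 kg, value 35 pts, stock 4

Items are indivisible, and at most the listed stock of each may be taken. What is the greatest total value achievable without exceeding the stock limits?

Top feasible selections:
- 1×A + 2×D: weight 18, value 109
- 3×D: weight 24, value 105
- 1×A + 1×C + 1×D: weight 22, value 93
- 1×A + 1×B + 1×D: weight 21, value 84
Best: 109 pts.

109 pts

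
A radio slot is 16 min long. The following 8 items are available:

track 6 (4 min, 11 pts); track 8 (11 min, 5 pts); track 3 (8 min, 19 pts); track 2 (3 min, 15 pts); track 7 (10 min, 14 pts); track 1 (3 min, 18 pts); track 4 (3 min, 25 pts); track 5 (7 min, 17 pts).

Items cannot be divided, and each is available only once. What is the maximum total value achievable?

75 pts

This is a 0/1 knapsack; check combinations near the capacity.
- track 2+track 1+track 4+track 5: duration 3+3+3+7=16, value 15+18+25+17=75
- track 6+track 2+track 1+track 4: duration 4+3+3+3=13, value 11+15+18+25=69
- track 3+track 1+track 4: duration 8+3+3=14, value 19+18+25=62
- track 1+track 4+track 5: duration 3+3+7=13, value 18+25+17=60
- track 3+track 2+track 4: duration 8+3+3=14, value 19+15+25=59
Best: 75 pts.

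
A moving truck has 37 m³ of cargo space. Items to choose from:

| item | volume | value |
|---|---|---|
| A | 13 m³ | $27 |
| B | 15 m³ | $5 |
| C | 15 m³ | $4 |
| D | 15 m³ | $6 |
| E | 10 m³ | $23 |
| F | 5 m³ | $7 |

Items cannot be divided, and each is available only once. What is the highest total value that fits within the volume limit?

This is a 0/1 knapsack; check combinations near the capacity.
- A+E+F: volume 13+10+5=28, value 27+23+7=57
- A+E: volume 13+10=23, value 27+23=50
- A+D+F: volume 13+15+5=33, value 27+6+7=40
- A+B+F: volume 13+15+5=33, value 27+5+7=39
- A+C+F: volume 13+15+5=33, value 27+4+7=38
Best: $57.

$57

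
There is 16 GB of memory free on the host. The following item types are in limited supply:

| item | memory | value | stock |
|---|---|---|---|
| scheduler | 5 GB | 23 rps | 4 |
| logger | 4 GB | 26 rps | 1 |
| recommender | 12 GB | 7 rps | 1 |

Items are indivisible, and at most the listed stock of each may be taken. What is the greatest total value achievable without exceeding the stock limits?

Best selections within memory 16 and stock limits:
- 2×scheduler + 1×logger: memory 14, value 72
- 3×scheduler: memory 15, value 69
Best: 72 rps.

72 rps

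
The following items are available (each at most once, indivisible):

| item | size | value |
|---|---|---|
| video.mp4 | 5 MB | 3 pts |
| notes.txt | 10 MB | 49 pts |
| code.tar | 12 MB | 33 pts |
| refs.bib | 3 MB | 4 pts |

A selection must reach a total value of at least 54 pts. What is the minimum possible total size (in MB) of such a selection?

18

Subsets with value ≥ 54, sorted by total size:
- video.mp4+notes.txt+refs.bib: size 18, value 56
- notes.txt+code.tar: size 22, value 82
- notes.txt+code.tar+refs.bib: size 25, value 86
Minimum size: 18 MB.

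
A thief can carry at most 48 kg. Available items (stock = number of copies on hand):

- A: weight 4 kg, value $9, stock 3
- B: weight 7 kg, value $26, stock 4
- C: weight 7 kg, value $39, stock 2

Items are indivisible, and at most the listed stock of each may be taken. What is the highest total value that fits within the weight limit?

Top feasible selections:
- 1×A + 4×B + 2×C: weight 46, value 191
- 3×A + 3×B + 2×C: weight 47, value 183
- 4×B + 2×C: weight 42, value 182
Best: $191.

$191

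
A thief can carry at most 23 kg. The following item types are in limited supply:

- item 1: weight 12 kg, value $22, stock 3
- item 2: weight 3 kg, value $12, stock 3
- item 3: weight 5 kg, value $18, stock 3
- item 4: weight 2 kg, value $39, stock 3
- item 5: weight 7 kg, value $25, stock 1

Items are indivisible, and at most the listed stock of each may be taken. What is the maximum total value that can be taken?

$178

Top feasible selections:
- 3×item 2 + 3×item 4 + 1×item 5: weight 22, value 178
- 2×item 3 + 3×item 4 + 1×item 5: weight 23, value 178
- 2×item 2 + 2×item 3 + 3×item 4: weight 22, value 177
- 1×item 2 + 1×item 3 + 3×item 4 + 1×item 5: weight 21, value 172
Best: $178.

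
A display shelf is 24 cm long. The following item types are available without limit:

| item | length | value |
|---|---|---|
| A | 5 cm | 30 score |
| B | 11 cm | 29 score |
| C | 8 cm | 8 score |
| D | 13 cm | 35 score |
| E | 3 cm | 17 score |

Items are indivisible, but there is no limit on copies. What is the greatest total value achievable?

141 score

Best value-per-unit is A at 30/5; filling with it alone gives 4×30 = 120.
Optimal mix: 3×A + 3×E → length 24, value 141.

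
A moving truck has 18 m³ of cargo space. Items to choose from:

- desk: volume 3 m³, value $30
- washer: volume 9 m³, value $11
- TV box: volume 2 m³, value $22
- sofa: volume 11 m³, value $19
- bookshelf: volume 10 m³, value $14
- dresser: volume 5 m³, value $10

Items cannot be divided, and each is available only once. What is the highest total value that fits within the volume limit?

Check high-value combinations within 18 m³:
- desk+TV box+sofa: volume 3+2+11=16, value 30+22+19=71
- desk+TV box+bookshelf: volume 3+2+10=15, value 30+22+14=66
- desk+washer+TV box: volume 3+9+2=14, value 30+11+22=63
- desk+TV box+dresser: volume 3+2+5=10, value 30+22+10=62
Best: $71.

$71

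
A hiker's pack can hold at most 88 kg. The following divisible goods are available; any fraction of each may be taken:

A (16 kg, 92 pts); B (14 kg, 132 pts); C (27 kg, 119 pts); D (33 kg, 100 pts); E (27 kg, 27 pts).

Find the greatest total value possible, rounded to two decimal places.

436.94

Take in order of value per unit:
- B (132/14 per unit): all 14 → value 132, running total 132.00
- A (92/16 per unit): all 16 → value 92, running total 224.00
- C (119/27 per unit): all 27 → value 119, running total 343.00
- D (100/33 per unit): 31 of 33 → value 31×100/33 = 93.9394, running total 436.94
Total 436.94.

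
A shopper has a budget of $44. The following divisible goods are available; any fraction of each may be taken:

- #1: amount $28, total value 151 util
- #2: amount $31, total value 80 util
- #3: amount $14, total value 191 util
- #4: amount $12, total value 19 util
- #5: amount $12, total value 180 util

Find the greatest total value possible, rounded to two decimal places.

468.07

Take in order of value per unit:
- #5 (180/12 per unit): all 12 → value 180, running total 180.00
- #3 (191/14 per unit): all 14 → value 191, running total 371.00
- #1 (151/28 per unit): 18 of 28 → value 18×151/28 = 97.0714, running total 468.07
Total 468.07.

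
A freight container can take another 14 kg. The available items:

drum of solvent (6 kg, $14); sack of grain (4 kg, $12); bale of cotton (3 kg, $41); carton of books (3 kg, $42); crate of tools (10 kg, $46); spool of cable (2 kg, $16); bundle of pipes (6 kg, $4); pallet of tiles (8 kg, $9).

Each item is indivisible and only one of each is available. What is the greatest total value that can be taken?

$113

Check high-value combinations within 14 kg:
- drum of solvent+bale of cotton+carton of books+spool of cable: weight 6+3+3+2=14, value 14+41+42+16=113
- sack of grain+bale of cotton+carton of books+spool of cable: weight 4+3+3+2=12, value 12+41+42+16=111
- bale of cotton+carton of books+spool of cable+bundle of pipes: weight 3+3+2+6=14, value 41+42+16+4=103
- bale of cotton+carton of books+spool of cable: weight 3+3+2=8, value 41+42+16=99
- drum of solvent+bale of cotton+carton of books: weight 6+3+3=12, value 14+41+42=97
Best: $113.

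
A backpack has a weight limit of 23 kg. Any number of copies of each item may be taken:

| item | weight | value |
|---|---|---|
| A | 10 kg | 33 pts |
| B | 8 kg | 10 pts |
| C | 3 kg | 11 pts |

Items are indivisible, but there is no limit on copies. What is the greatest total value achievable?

Best value-per-unit is C at 11/3; filling with it alone gives 7×11 = 77.
Optimal mix: 2×A + 1×C → weight 23, value 77.

77 pts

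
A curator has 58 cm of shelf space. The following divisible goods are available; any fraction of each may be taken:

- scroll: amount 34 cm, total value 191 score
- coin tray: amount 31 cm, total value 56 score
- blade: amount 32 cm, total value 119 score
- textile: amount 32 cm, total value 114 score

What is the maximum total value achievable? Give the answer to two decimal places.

Take in order of value per unit:
- scroll (191/34 per unit): all 34 → value 191, running total 191.00
- blade (119/32 per unit): 24 of 32 → value 24×119/32 = 89.2500, running total 280.25
Total 280.25.

280.25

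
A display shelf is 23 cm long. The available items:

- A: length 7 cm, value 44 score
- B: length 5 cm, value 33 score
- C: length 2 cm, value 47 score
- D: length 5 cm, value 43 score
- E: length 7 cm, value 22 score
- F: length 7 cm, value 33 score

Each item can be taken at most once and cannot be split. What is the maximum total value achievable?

Check high-value combinations within 23 cm:
- A+B+C+D: length 7+5+2+5=19, value 44+33+47+43=167
- A+C+D+F: length 7+2+5+7=21, value 44+47+43+33=167
- A+B+C+F: length 7+5+2+7=21, value 44+33+47+33=157
- B+C+D+F: length 5+2+5+7=19, value 33+47+43+33=156
- A+C+D+E: length 7+2+5+7=21, value 44+47+43+22=156
Best: 167 score.

167 score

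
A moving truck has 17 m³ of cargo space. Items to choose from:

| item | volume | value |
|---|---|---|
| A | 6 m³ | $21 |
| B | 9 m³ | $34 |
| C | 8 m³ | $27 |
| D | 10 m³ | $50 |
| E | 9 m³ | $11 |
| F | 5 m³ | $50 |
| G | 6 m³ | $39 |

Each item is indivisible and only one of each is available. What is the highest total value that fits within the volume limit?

This is a 0/1 knapsack; check combinations near the capacity.
- A+F+G: volume 6+5+6=17, value 21+50+39=110
- D+F: volume 10+5=15, value 50+50=100
- F+G: volume 5+6=11, value 50+39=89
- D+G: volume 10+6=16, value 50+39=89
- B+F: volume 9+5=14, value 34+50=84
Best: $110.

$110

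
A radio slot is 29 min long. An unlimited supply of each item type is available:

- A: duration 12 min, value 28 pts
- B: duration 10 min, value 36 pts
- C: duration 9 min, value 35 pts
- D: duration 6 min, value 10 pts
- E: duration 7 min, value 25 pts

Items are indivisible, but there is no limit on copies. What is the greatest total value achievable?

107 pts

Best value-per-unit is C at 35/9; filling with it alone gives 3×35 = 105.
Optimal mix: 2×B + 1×C → duration 29, value 107.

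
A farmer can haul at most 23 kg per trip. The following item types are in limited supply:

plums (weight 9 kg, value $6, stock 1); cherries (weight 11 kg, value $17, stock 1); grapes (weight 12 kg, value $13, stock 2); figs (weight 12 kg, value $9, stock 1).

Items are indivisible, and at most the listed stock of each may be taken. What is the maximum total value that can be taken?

Best selections within weight 23 and stock limits:
- 1×cherries + 1×grapes: weight 23, value 30
- 1×cherries + 1×figs: weight 23, value 26
Best: $30.

$30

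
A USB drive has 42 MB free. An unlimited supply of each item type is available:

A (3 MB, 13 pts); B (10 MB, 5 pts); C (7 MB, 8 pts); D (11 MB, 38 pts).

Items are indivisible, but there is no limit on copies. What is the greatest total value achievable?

182 pts

Best value-per-unit is A at 13/3, and filling with it alone uses size 14×3=42. No mix of the others beats 14×13 = 182.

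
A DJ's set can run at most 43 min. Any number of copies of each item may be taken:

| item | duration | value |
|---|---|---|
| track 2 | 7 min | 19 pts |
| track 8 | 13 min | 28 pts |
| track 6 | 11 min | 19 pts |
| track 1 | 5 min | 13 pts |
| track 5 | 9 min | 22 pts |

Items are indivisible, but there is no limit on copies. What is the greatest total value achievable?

115 pts

Best value-per-unit is track 2 at 19/7; filling with it alone gives 6×19 = 114.
Optimal mix: 4×track 2 + 3×track 1 → duration 43, value 115.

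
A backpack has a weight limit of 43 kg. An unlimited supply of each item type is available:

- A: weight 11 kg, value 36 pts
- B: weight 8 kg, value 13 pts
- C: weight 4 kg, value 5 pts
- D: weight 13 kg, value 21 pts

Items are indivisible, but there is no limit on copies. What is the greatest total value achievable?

121 pts

Best value-per-unit is A at 36/11; filling with it alone gives 3×36 = 108.
Optimal mix: 3×A + 1×B → weight 41, value 121.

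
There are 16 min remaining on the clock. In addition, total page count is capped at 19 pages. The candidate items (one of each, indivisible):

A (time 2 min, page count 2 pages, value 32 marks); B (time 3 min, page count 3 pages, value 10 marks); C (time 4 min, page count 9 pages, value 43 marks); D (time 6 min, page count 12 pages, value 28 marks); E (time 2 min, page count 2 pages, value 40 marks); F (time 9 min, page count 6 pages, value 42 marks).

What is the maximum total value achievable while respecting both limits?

Feasible sets respecting both limits:
- A+B+C+E: time 11, page count 16, value 125
- C+E+F: time 15, page count 17, value 125
- A+B+E+F: time 16, page count 13, value 124
- A+C+F: time 15, page count 17, value 117
Best: 125 marks.

125 marks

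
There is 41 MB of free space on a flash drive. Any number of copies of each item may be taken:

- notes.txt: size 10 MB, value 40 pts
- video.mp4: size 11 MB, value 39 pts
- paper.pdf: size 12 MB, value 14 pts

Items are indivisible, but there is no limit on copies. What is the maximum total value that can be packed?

160 pts

Best value-per-unit is notes.txt at 40/10, and filling with it alone uses size 4×10=40. No mix of the others beats 4×40 = 160.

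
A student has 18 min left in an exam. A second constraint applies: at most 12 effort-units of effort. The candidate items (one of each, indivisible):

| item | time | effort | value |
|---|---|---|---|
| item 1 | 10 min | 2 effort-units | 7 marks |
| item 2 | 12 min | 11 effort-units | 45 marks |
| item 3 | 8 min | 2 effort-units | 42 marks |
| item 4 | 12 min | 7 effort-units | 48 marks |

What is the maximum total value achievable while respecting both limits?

49 marks

Feasible sets respecting both limits:
- item 1+item 3: time 18, effort 4, value 49
- item 4: time 12, effort 7, value 48
- item 2: time 12, effort 11, value 45
- item 3: time 8, effort 2, value 42
Best: 49 marks.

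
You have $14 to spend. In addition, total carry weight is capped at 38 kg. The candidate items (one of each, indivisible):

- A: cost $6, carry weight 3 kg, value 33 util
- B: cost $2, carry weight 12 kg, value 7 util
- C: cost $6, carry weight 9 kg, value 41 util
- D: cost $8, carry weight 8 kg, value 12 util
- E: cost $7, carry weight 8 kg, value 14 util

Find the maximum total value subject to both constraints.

Feasible sets respecting both limits:
- A+B+C: cost 14, carry weight 24, value 81
- A+C: cost 12, carry weight 12, value 74
- C+E: cost 13, carry weight 17, value 55
- C+D: cost 14, carry weight 17, value 53
Best: 81 util.

81 util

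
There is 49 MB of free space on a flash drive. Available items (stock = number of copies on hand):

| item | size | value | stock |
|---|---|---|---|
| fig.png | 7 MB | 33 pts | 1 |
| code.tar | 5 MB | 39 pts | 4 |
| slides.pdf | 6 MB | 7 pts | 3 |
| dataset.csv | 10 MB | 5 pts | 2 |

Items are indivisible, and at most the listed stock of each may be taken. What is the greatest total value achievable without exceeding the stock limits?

Best selections within size 49 and stock limits:
- 1×fig.png + 4×code.tar + 3×slides.pdf: size 45, value 210
- 1×fig.png + 4×code.tar + 2×slides.pdf + 1×dataset.csv: size 49, value 208
Best: 210 pts.

210 pts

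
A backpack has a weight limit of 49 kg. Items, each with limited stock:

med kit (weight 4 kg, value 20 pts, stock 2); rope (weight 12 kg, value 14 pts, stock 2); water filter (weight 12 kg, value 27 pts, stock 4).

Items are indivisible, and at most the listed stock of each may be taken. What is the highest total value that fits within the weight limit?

121 pts

Best selections within weight 49 and stock limits:
- 2×med kit + 3×water filter: weight 44, value 121
- 2×med kit + 1×rope + 2×water filter: weight 44, value 108
- 4×water filter: weight 48, value 108
Best: 121 pts.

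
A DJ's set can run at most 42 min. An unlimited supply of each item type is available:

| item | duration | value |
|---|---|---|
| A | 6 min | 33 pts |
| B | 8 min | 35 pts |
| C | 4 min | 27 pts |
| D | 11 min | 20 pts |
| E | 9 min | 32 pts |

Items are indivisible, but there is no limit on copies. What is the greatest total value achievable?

276 pts

Best value-per-unit is C at 27/4; filling with it alone gives 10×27 = 270.
Optimal mix: 1×A + 9×C → duration 42, value 276.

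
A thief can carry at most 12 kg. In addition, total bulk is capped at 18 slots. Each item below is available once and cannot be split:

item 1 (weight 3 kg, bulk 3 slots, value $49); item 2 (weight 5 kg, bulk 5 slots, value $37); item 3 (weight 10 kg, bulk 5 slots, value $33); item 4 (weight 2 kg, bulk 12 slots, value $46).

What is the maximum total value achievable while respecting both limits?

Feasible sets respecting both limits:
- item 1+item 4: weight 5, bulk 15, value 95
- item 1+item 2: weight 8, bulk 8, value 86
- item 2+item 4: weight 7, bulk 17, value 83
- item 3+item 4: weight 12, bulk 17, value 79
Best: $95.

$95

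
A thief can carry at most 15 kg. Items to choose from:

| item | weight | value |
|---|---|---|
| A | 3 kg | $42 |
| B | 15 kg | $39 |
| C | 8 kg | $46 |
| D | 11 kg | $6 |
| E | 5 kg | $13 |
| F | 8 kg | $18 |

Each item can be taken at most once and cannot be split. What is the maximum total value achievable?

$88

This is a 0/1 knapsack; check combinations near the capacity.
- A+C: weight 3+8=11, value 42+46=88
- A+F: weight 3+8=11, value 42+18=60
- C+E: weight 8+5=13, value 46+13=59
- A+E: weight 3+5=8, value 42+13=55
- A+D: weight 3+11=14, value 42+6=48
Best: $88.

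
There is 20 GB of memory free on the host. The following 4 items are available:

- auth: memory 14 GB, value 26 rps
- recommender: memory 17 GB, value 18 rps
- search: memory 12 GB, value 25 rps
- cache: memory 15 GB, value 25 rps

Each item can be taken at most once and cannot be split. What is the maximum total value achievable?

26 rps

Check high-value combinations within 20 GB:
- auth: memory 14, value 26
- search: memory 12, value 25
- cache: memory 15, value 25
- recommender: memory 17, value 18
Best: 26 rps.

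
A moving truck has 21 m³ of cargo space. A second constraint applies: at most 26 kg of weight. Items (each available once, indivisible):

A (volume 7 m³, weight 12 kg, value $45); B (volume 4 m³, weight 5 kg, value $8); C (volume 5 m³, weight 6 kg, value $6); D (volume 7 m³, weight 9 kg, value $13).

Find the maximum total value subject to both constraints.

$66

Feasible sets respecting both limits:
- A+B+D: volume 18, weight 26, value 66
- A+B+C: volume 16, weight 23, value 59
- A+D: volume 14, weight 21, value 58
Best: $66.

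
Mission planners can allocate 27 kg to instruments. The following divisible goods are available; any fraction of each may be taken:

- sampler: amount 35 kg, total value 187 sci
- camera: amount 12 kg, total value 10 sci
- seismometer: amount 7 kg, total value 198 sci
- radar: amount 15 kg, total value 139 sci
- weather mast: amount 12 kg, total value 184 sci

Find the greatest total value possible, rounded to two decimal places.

Take in order of value per unit:
- seismometer (198/7 per unit): all 7 → value 198, running total 198.00
- weather mast (184/12 per unit): all 12 → value 184, running total 382.00
- radar (139/15 per unit): 8 of 15 → value 8×139/15 = 74.1333, running total 456.13
Total 456.13.

456.13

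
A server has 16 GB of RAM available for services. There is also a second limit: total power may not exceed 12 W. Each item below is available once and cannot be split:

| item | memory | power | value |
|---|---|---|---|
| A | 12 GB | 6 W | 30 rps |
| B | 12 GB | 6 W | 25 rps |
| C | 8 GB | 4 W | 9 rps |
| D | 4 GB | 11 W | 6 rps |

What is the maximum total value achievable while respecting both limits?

30 rps

Feasible sets respecting both limits:
- A: memory 12, power 6, value 30
- B: memory 12, power 6, value 25
- C: memory 8, power 4, value 9
Best: 30 rps.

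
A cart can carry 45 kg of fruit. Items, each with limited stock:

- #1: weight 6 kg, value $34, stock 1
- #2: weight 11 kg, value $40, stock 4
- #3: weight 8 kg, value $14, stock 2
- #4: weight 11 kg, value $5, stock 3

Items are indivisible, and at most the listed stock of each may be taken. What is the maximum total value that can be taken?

Best selections within weight 45 and stock limits:
- 4×#2: weight 44, value 160
- 1×#1 + 3×#2: weight 39, value 154
- 1×#1 + 2×#2 + 2×#3: weight 44, value 142
- 3×#2 + 1×#3: weight 41, value 134
Best: $160.

$160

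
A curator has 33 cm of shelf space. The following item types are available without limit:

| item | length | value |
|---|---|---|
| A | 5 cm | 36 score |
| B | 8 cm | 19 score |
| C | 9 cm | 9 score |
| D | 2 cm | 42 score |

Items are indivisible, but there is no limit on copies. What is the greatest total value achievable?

672 score

Best value-per-unit is D at 42/2, and filling with it alone uses length 16×2=32. No mix of the others beats 16×42 = 672.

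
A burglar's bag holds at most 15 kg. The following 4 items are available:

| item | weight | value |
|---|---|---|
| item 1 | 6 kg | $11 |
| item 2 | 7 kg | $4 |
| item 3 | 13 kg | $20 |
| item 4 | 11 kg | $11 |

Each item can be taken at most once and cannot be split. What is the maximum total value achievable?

Check high-value combinations within 15 kg:
- item 3: weight 13, value 20
- item 1+item 2: weight 6+7=13, value 11+4=15
- item 1: weight 6, value 11
Best: $20.

$20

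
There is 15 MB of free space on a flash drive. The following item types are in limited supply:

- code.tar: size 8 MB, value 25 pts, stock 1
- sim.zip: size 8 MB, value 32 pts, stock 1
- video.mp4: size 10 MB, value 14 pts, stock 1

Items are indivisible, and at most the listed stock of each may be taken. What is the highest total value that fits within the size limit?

32 pts

Top feasible selections:
- 1×sim.zip: size 8, value 32
- 1×code.tar: size 8, value 25
- 1×video.mp4: size 10, value 14
Best: 32 pts.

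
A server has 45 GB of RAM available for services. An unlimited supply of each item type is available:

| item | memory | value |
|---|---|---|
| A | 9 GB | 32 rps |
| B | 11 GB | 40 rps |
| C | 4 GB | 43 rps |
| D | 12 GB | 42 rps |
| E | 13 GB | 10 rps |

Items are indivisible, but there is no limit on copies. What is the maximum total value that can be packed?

473 rps

Best value-per-unit is C at 43/4, and filling with it alone uses memory 11×4=44. No mix of the others beats 11×43 = 473.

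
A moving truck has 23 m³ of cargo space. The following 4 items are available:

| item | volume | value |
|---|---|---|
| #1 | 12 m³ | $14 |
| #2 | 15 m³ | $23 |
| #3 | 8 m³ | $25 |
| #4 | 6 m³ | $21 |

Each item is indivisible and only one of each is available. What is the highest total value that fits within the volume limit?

$48

Check high-value combinations within 23 m³:
- #2+#3: volume 15+8=23, value 23+25=48
- #3+#4: volume 8+6=14, value 25+21=46
- #2+#4: volume 15+6=21, value 23+21=44
Best: $48.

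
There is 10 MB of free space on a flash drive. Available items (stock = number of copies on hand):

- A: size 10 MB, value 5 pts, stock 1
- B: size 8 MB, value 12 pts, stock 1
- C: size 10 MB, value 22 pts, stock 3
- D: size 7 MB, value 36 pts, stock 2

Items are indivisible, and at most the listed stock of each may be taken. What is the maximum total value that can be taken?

36 pts

Top feasible selections:
- 1×D: size 7, value 36
- 1×C: size 10, value 22
- 1×B: size 8, value 12
Best: 36 pts.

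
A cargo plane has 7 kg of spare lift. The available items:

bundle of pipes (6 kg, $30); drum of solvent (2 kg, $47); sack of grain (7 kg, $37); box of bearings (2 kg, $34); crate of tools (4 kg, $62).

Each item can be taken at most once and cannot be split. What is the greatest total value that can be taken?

$109

Check high-value combinations within 7 kg:
- drum of solvent+crate of tools: weight 2+4=6, value 47+62=109
- box of bearings+crate of tools: weight 2+4=6, value 34+62=96
- drum of solvent+box of bearings: weight 2+2=4, value 47+34=81
- crate of tools: weight 4, value 62
Best: $109.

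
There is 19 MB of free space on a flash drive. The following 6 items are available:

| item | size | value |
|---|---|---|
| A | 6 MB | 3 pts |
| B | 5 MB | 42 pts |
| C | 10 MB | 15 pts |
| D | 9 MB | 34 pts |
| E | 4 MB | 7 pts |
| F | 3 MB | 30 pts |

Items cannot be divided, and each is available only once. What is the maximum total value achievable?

106 pts

Check high-value combinations within 19 MB:
- B+D+F: size 5+9+3=17, value 42+34+30=106
- B+C+F: size 5+10+3=18, value 42+15+30=87
- B+D+E: size 5+9+4=18, value 42+34+7=83
Best: 106 pts.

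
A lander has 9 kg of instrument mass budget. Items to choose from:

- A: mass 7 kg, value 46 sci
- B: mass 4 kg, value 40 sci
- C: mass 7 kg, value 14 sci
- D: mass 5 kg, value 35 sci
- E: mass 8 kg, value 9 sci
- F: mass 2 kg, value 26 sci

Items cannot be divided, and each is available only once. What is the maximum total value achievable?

75 sci

This is a 0/1 knapsack; check combinations near the capacity.
- B+D: mass 4+5=9, value 40+35=75
- A+F: mass 7+2=9, value 46+26=72
- B+F: mass 4+2=6, value 40+26=66
Best: 75 sci.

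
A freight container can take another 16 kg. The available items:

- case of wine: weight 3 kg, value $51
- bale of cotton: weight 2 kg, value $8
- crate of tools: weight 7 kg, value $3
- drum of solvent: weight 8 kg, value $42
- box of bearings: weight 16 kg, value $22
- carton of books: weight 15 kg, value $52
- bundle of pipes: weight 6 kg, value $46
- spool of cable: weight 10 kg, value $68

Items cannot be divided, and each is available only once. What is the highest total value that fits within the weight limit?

$127

Check high-value combinations within 16 kg:
- case of wine+bale of cotton+spool of cable: weight 3+2+10=15, value 51+8+68=127
- case of wine+spool of cable: weight 3+10=13, value 51+68=119
- bundle of pipes+spool of cable: weight 6+10=16, value 46+68=114
Best: $127.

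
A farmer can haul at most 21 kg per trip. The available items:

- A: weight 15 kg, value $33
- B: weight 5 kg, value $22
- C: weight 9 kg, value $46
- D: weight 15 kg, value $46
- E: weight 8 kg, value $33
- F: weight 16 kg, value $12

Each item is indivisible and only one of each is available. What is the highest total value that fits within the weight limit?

$79

Check high-value combinations within 21 kg:
- C+E: weight 9+8=17, value 46+33=79
- B+C: weight 5+9=14, value 22+46=68
- B+D: weight 5+15=20, value 22+46=68
- B+E: weight 5+8=13, value 22+33=55
- A+B: weight 15+5=20, value 33+22=55
Best: $79.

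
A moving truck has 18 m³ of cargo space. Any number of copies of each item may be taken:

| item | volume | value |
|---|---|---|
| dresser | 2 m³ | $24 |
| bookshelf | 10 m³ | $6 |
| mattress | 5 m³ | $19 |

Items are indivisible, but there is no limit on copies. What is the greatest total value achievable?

Best value-per-unit is dresser at 24/2, and filling with it alone uses volume 9×2=18. No mix of the others beats 9×24 = 216.

$216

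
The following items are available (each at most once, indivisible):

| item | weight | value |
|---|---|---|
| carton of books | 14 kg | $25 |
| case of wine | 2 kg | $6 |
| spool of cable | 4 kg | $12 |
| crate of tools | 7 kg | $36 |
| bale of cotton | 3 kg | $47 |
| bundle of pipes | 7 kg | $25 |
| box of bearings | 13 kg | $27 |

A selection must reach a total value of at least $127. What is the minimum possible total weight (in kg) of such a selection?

29

Subsets with value ≥ 127, sorted by total weight:
- case of wine+spool of cable+crate of tools+bale of cotton+box of bearings: weight 29, value 128
- crate of tools+bale of cotton+bundle of pipes+box of bearings: weight 30, value 135
- carton of books+crate of tools+bale of cotton+bundle of pipes: weight 31, value 133
- case of wine+crate of tools+bale of cotton+bundle of pipes+box of bearings: weight 32, value 141
Minimum weight: 29 kg.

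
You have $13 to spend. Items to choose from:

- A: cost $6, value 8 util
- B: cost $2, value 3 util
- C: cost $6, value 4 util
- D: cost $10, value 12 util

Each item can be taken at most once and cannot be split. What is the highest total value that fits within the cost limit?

15 util

This is a 0/1 knapsack; check combinations near the capacity.
- B+D: cost 2+10=12, value 3+12=15
- D: cost 10, value 12
- A+C: cost 6+6=12, value 8+4=12
Best: 15 util.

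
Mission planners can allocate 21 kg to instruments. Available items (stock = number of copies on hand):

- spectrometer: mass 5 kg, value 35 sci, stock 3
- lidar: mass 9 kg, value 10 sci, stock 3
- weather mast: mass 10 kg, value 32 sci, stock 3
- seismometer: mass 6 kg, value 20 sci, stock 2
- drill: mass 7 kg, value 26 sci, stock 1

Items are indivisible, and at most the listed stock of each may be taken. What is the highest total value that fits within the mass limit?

Best selections within mass 21 and stock limits:
- 3×spectrometer + 1×seismometer: mass 21, value 125
- 3×spectrometer: mass 15, value 105
- 2×spectrometer + 1×weather mast: mass 20, value 102
- 2×spectrometer + 1×drill: mass 17, value 96
Best: 125 sci.

125 sci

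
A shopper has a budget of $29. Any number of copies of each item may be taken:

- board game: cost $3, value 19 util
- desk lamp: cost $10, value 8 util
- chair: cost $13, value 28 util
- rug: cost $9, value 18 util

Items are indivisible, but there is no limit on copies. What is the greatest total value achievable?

Best value-per-unit is board game at 19/3, and filling with it alone uses cost 9×3=27. No mix of the others beats 9×19 = 171.

171 util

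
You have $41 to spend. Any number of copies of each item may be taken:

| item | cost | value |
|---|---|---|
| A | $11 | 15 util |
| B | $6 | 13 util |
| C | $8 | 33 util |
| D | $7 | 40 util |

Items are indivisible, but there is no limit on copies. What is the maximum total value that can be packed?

213 util

Best value-per-unit is D at 40/7; filling with it alone gives 5×40 = 200.
Optimal mix: 1×B + 5×D → cost 41, value 213.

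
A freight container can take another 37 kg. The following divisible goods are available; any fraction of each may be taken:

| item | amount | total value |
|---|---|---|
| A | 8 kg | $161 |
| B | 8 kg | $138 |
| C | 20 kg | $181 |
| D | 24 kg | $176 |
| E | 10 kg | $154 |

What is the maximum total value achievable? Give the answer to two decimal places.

552.55

Take in order of value per unit:
- A (161/8 per unit): all 8 → value 161, running total 161.00
- B (138/8 per unit): all 8 → value 138, running total 299.00
- E (154/10 per unit): all 10 → value 154, running total 453.00
- C (181/20 per unit): 11 of 20 → value 11×181/20 = 99.5500, running total 552.55
Total 552.55.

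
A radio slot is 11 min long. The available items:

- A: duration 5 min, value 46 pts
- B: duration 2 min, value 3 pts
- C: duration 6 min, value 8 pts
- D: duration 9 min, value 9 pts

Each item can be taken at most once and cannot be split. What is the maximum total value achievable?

Check high-value combinations within 11 min:
- A+C: duration 5+6=11, value 46+8=54
- A+B: duration 5+2=7, value 46+3=49
- A: duration 5, value 46
- B+D: duration 2+9=11, value 3+9=12
Best: 54 pts.

54 pts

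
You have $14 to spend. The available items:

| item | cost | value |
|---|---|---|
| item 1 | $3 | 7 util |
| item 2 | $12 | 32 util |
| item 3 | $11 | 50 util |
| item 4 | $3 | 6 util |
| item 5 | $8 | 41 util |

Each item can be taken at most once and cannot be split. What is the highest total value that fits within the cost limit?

57 util

This is a 0/1 knapsack; check combinations near the capacity.
- item 1+item 3: cost 3+11=14, value 7+50=57
- item 3+item 4: cost 11+3=14, value 50+6=56
- item 1+item 4+item 5: cost 3+3+8=14, value 7+6+41=54
Best: 57 util.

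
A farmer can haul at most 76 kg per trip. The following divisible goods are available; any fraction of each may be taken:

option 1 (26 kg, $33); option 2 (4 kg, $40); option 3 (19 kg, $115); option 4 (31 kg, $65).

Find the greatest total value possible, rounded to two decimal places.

Take in order of value per unit:
- option 2 (40/4 per unit): all 4 → value 40, running total 40.00
- option 3 (115/19 per unit): all 19 → value 115, running total 155.00
- option 4 (65/31 per unit): all 31 → value 65, running total 220.00
- option 1 (33/26 per unit): 22 of 26 → value 22×33/26 = 27.9231, running total 247.92
Total 247.92.

247.92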